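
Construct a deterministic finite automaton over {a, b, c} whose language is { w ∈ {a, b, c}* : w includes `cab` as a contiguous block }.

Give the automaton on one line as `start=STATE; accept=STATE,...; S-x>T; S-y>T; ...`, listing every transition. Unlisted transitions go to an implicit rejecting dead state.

start=s0; accept=s3; s0-a>s0; s0-b>s0; s0-c>s1; s1-a>s2; s1-b>s0; s1-c>s1; s2-a>s0; s2-b>s3; s2-c>s1; s3-a>s3; s3-b>s3; s3-c>s3

Track how much of `cab` has been matched so far: state s0 is no progress, s3 is the absorbing accept state reached once `cab` has occurred. Intermediate states record partial matches; on a mismatch, fall back to the longest reusable overlap.
A 4-state machine:
        a   b   c  
>  s0   s0  s0  s1 
   s1   s2  s0  s1 
   s2   s0  s3  s1 
 * s3   s3  s3  s3 
(> = start, * = accepting)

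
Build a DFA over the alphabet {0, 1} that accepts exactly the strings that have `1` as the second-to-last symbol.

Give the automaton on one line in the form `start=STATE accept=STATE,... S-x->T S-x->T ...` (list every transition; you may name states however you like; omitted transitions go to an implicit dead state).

start=s0 accept=s5,s6 s0-0->s1 s0-1->s2 s1-0->s3 s1-1->s4 s2-0->s5 s2-1->s6 s3-0->s3 s3-1->s4 s4-0->s5 s4-1->s6 s5-0->s3 s5-1->s4 s6-0->s5 s6-1->s6

Because acceptance depends on a position counted from the end, the machine has to buffer the most recent 2 symbols. Make each state the string of the last up-to-2 symbols read; on input `x` shift the window left and append `x`. Accept when the buffered window has length 2 and begins with `1`.
With 7 states:
        0   1  
>  s0   s1  s2 
   s1   s3  s4 
   s2   s5  s6 
   s3   s3  s4 
   s4   s5  s6 
 * s5   s3  s4 
 * s6   s5  s6 
(> = start, * = accepting)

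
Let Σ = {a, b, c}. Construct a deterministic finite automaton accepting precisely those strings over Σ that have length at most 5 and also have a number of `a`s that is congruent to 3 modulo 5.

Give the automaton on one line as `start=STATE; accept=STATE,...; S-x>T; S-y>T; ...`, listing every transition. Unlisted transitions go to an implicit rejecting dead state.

start=q0; accept=q6,q10,q12; q0-a>q1; q0-b>q2; q0-c>q2; q1-a>q3; q1-b>q4; q1-c>q4; q2-a>q4; q2-b>q5; q2-c>q5; q3-a>q6; q3-b>q7; q3-c>q7; q4-a>q7; q4-b>q8; q4-c>q8; q5-a>q8; q5-b>q9; q5-c>q9; q6-a>q9; q6-b>q10; q6-c>q10; q7-a>q10; q7-b>q11; q7-c>q11; q8-a>q11; q8-b>q9; q8-c>q9; q9-a>q9; q9-b>q9; q9-c>q9; q10-a>q9; q10-b>q12; q10-c>q12; q11-a>q12; q11-b>q9; q11-c>q9; q12-a>q9; q12-b>q9; q12-c>q9

Handle the two conditions separately and then intersect. The first has 7 states tracking the input length, saturating at 6; the second has 5 states tracking the count of `a`s modulo 5. A product state is a pair (one from each), accepting exactly when both do. After merging equivalent states the machine shrinks.
A 13-state machine:
          a    b    c  
>  q0     q1   q2   q2 
   q1     q3   q4   q4 
   q2     q4   q5   q5 
   q3     q6   q7   q7 
   q4     q7   q8   q8 
   q5     q8   q9   q9 
 * q6     q9  q10  q10 
   q7    q10  q11  q11 
   q8    q11   q9   q9 
   q9     q9   q9   q9 
 * q10    q9  q12  q12 
   q11   q12   q9   q9 
 * q12    q9   q9   q9 
(> = start, * = accepting)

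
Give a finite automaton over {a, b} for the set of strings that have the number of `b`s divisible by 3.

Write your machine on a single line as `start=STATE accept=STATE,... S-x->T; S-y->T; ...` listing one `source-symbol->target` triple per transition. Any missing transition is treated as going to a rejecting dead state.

The only thing that matters is how many `b`s have appeared, reduced mod 3. Use one state per residue: S0 for 0, …, S2 for 2. Reading `b` moves to the next residue; anything else stays put. S0 is accepting.
        a   b  
>* S0   S0  S1 
   S1   S1  S2 
   S2   S2  S0 
(> = start, * = accepting)

start=S0; accept=S0; S0-a->S0; S0-b->S1; S1-a->S1; S1-b->S2; S2-a->S2; S2-b->S0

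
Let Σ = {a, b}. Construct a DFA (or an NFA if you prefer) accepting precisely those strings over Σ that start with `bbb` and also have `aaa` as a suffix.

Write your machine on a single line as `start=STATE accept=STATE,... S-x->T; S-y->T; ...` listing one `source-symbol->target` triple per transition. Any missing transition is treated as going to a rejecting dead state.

Handle the two conditions separately and then intersect. One (5 states) tracks whether the input so far still matches the prefix `bbb`; the other (4 states) tracks how much of the suffix `aaa` has currently been matched. Each combined state is a pair, one component from each; accept when both components accept. Minimizing collapses redundant product states.
With 8 states:
        a   b  
>  q0   q1  q2 
   q1   q1  q1 
   q2   q1  q3 
   q3   q1  q4 
   q4   q5  q4 
   q5   q6  q4 
   q6   q7  q4 
 * q7   q7  q4 
(> = start, * = accepting)

start=q0; accept=q7; q0-a->q1; q0-b->q2; q1-a->q1; q1-b->q1; q2-a->q1; q2-b->q3; q3-a->q1; q3-b->q4; q4-a->q5; q4-b->q4; q5-a->q6; q5-b->q4; q6-a->q7; q6-b->q4; q7-a->q7; q7-b->q4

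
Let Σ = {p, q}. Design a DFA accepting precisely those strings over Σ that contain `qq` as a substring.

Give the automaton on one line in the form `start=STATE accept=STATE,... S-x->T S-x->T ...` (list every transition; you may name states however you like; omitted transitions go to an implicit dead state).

start=s0 accept=s2 s0-p->s0 s0-q->s1 s1-p->s0 s1-q->s2 s2-p->s2 s2-q->s2

Track how much of `qq` has been matched so far: state s0 is no progress, s2 is the absorbing accept state reached once `qq` has occurred. Intermediate states record partial matches; on a mismatch, fall back to the longest reusable overlap.
With 3 states:
        p   q  
>  s0   s0  s1 
   s1   s0  s2 
 * s2   s2  s2 
(> = start, * = accepting)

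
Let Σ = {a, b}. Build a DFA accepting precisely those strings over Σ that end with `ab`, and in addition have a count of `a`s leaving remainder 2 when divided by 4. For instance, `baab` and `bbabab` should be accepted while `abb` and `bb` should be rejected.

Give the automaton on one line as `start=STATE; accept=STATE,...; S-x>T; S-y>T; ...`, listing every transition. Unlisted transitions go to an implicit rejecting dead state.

Build one automaton per condition and run them in lockstep. The first has 3 states tracking how much of the suffix `ab` has currently been matched; the second has 4 states tracking the count of `a`s modulo 4. A product state is a pair (one from each), accepting exactly when both do. Minimizing collapses redundant product states.
A 6-state machine:
        a   b  
>  q0   q1  q0 
   q1   q2  q1 
   q2   q3  q4 
   q3   q0  q3 
 * q4   q3  q5 
   q5   q3  q5 
(> = start, * = accepting)

start=q0; accept=q4; q0-a>q1; q0-b>q0; q1-a>q2; q1-b>q1; q2-a>q3; q2-b>q4; q3-a>q0; q3-b>q3; q4-a>q3; q4-b>q5; q5-a>q3; q5-b>q5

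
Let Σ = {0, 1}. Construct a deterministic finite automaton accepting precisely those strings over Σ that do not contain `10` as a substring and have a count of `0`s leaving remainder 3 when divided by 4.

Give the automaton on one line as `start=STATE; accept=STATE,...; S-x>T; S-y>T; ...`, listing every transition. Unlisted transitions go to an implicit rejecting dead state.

start=q0; accept=q4,q5; q0-0>q1; q0-1>q2; q1-0>q3; q1-1>q2; q2-0>q2; q2-1>q2; q3-0>q4; q3-1>q2; q4-0>q0; q4-1>q5; q5-0>q2; q5-1>q5

Handle the two conditions separately and then intersect. One (3 states) tracks partial matches of the forbidden pattern `10`; the other (4 states) tracks the count of `0`s modulo 4. Each combined state is a pair, one component from each; accept when both components accept. After merging equivalent states the machine shrinks.
With 6 states:
        0   1  
>  q0   q1  q2 
   q1   q3  q2 
   q2   q2  q2 
   q3   q4  q2 
 * q4   q0  q5 
 * q5   q2  q5 
(> = start, * = accepting)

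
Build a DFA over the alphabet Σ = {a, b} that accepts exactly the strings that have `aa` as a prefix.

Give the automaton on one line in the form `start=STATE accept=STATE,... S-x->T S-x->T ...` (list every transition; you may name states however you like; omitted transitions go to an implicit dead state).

Check the first 2 symbols one by one: q0 through q1 record how many have matched `aa` so far; any wrong symbol goes to the dead state q3. After all 2 match we enter the accepting sink q2.
With 4 states:
        a   b  
>  q0   q1  q3 
   q1   q2  q3 
 * q2   q2  q2 
   q3   q3  q3 
(> = start, * = accepting)

start=q0 accept=q2 q0-a->q1 q0-b->q3 q1-a->q2 q1-b->q3 q2-a->q2 q2-b->q2 q3-a->q3 q3-b->q3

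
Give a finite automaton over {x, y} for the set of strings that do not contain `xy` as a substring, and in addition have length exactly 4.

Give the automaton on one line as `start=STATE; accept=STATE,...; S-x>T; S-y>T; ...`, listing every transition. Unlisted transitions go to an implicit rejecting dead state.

Handle the two conditions separately and then intersect. The first has 3 states tracking partial matches of the forbidden pattern `xy`; the second has 6 states tracking the input length, saturating at 5. A product state is a pair (one from each), accepting exactly when both do.
With 15 states:
          x    y  
>  S0     S1   S2 
   S1     S3   S4 
   S2     S3   S5 
   S3     S6   S7 
   S4     S7   S7 
   S5     S6   S8 
   S6     S9  S10 
   S7    S10  S10 
   S8     S9  S11 
 * S9    S12  S13 
   S10   S13  S13 
 * S11   S12  S14 
   S12   S12  S13 
   S13   S13  S13 
   S14   S12  S14 
(> = start, * = accepting)

start=S0; accept=S9,S11; S0-x>S1; S0-y>S2; S1-x>S3; S1-y>S4; S2-x>S3; S2-y>S5; S3-x>S6; S3-y>S7; S4-x>S7; S4-y>S7; S5-x>S6; S5-y>S8; S6-x>S9; S6-y>S10; S7-x>S10; S7-y>S10; S8-x>S9; S8-y>S11; S9-x>S12; S9-y>S13; S10-x>S13; S10-y>S13; S11-x>S12; S11-y>S14; S12-x>S12; S12-y>S13; S13-x>S13; S13-y>S13; S14-x>S12; S14-y>S14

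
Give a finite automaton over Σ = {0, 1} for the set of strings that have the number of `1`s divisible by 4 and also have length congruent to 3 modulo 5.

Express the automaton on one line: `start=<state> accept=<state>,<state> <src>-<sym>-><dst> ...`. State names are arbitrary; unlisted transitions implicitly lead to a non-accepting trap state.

Handle the two conditions separately and then intersect. One (4 states) tracks the count of `1`s modulo 4; the other (5 states) tracks the input length modulo 5. Each combined state is a pair, one component from each; accept when both components accept.
A 20-state machine:
          0    1  
>  q0     q1   q2 
   q1     q3   q4 
   q2     q4   q5 
   q3     q6   q7 
   q4     q7   q8 
   q5     q8   q9 
 * q6    q10  q11 
   q7    q11  q12 
   q8    q12  q13 
   q9    q13  q10 
   q10    q0  q14 
   q11   q14  q15 
   q12   q15  q16 
   q13   q16   q0 
   q14    q2  q17 
   q15   q17  q18 
   q16   q18   q1 
   q17    q5  q19 
   q18   q19   q3 
   q19    q9   q6 
(> = start, * = accepting)

start=q0 accept=q6 q0-0->q1 q0-1->q2 q1-0->q3 q1-1->q4 q2-0->q4 q2-1->q5 q3-0->q6 q3-1->q7 q4-0->q7 q4-1->q8 q5-0->q8 q5-1->q9 q6-0->q10 q6-1->q11 q7-0->q11 q7-1->q12 q8-0->q12 q8-1->q13 q9-0->q13 q9-1->q10 q10-0->q0 q10-1->q14 q11-0->q14 q11-1->q15 q12-0->q15 q12-1->q16 q13-0->q16 q13-1->q0 q14-0->q2 q14-1->q17 q15-0->q17 q15-1->q18 q16-0->q18 q16-1->q1 q17-0->q5 q17-1->q19 q18-0->q19 q18-1->q3 q19-0->q9 q19-1->q6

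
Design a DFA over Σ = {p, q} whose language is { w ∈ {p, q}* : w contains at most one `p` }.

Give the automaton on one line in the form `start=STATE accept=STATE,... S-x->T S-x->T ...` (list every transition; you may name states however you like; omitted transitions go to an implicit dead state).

Count `p`s, saturating at 2: state s0 means no `p` yet, s1 means one `p` seen, s2 means more than one. Each `p` increments (capped at s2); other symbols loop. Accept from {s0, s1}.
With 3 states:
        p   q  
>* s0   s1  s0 
 * s1   s2  s1 
   s2   s2  s2 
(> = start, * = accepting)

start=s0 accept=s0,s1 s0-p->s1 s0-q->s0 s1-p->s2 s1-q->s1 s2-p->s2 s2-q->s2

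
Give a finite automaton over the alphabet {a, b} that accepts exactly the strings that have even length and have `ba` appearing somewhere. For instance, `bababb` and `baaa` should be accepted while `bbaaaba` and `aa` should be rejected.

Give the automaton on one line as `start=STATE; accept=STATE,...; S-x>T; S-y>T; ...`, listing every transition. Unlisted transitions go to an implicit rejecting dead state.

start=q0; accept=q4; q0-a>q1; q0-b>q2; q1-a>q0; q1-b>q3; q2-a>q4; q2-b>q3; q3-a>q5; q3-b>q2; q4-a>q5; q4-b>q5; q5-a>q4; q5-b>q4

Run two small machines in parallel and take their product. The first has 2 states tracking the input length modulo 2; the second has 3 states tracking whether and how much of `ba` has been seen. A product state is a pair (one from each), accepting exactly when both do.
6 states suffice.
        a   b  
>  q0   q1  q2 
   q1   q0  q3 
   q2   q4  q3 
   q3   q5  q2 
 * q4   q5  q5 
   q5   q4  q4 
(> = start, * = accepting)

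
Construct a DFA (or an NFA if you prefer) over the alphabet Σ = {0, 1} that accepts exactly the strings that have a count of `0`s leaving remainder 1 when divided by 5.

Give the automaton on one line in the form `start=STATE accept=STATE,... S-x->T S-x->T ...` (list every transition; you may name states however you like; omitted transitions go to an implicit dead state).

The only thing that matters is how many `0`s have appeared, reduced mod 5. Use one state per residue: S0 for 0, …, S4 for 4. Reading `0` moves to the next residue; anything else stays put. S1 is accepting.
With 5 states:
        0   1  
>  S0   S1  S0 
 * S1   S2  S1 
   S2   S3  S2 
   S3   S4  S3 
   S4   S0  S4 
(> = start, * = accepting)

start=S0 accept=S1 S0-0->S1 S0-1->S0 S1-0->S2 S1-1->S1 S2-0->S3 S2-1->S2 S3-0->S4 S3-1->S3 S4-0->S0 S4-1->S4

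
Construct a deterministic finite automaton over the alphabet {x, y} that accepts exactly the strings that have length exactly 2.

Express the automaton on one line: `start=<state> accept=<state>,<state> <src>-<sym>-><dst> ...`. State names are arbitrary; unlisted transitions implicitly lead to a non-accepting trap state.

start=q0 accept=q2 q0-x->q1 q0-y->q1 q1-x->q2 q1-y->q2 q2-x->q3 q2-y->q3 q3-x->q3 q3-y->q3

Count input length up to 3: every symbol moves from q0 toward q3, which means 'more than 2' and absorbs. Accept from {q2}.
        x   y  
>  q0   q1  q1 
   q1   q2  q2 
 * q2   q3  q3 
   q3   q3  q3 
(> = start, * = accepting)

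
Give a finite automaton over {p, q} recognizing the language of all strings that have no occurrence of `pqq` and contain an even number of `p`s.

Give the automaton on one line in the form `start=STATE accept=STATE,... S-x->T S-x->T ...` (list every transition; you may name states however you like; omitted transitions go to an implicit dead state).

Handle the two conditions separately and then intersect. The first has 4 states tracking partial matches of the forbidden pattern `pqq`; the second has 2 states tracking the count of `p`s modulo 2. A product state is a pair (one from each), accepting exactly when both do. After merging equivalent states the machine shrinks.
With 6 states:
        p   q  
>* s0   s1  s0 
   s1   s2  s3 
 * s2   s1  s4 
   s3   s2  s5 
 * s4   s1  s5 
   s5   s5  s5 
(> = start, * = accepting)

start=s0 accept=s0,s2,s4 s0-p->s1 s0-q->s0 s1-p->s2 s1-q->s3 s2-p->s1 s2-q->s4 s3-p->s2 s3-q->s5 s4-p->s1 s4-q->s5 s5-p->s5 s5-q->s5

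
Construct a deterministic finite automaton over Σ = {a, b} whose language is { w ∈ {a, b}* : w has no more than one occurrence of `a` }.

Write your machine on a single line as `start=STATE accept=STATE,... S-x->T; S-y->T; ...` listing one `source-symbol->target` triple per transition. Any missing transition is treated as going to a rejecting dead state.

Only the number of `a`s matters, and only up to 2. Make a chain q0 → q1 → q2 advanced by each `a` (with q2 absorbing); every other symbol self-loops. The accepting set is {q0, q1}.
3 states suffice.
        a   b  
>* q0   q1  q0 
 * q1   q2  q1 
   q2   q2  q2 
(> = start, * = accepting)

start=q0; accept=q0,q1; q0-a->q1; q0-b->q0; q1-a->q2; q1-b->q1; q2-a->q2; q2-b->q2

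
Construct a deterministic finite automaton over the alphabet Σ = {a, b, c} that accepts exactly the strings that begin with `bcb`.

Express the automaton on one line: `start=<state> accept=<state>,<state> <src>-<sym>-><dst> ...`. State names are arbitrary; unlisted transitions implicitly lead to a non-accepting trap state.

Check the first 3 symbols one by one: s0 through s2 record how many have matched `bcb` so far; any wrong symbol goes to the dead state s4. After all 3 match we enter the accepting sink s3.
With 5 states:
        a   b   c  
>  s0   s4  s1  s4 
   s1   s4  s4  s2 
   s2   s4  s3  s4 
 * s3   s3  s3  s3 
   s4   s4  s4  s4 
(> = start, * = accepting)

start=s0 accept=s3 s0-a->s4 s0-b->s1 s0-c->s4 s1-a->s4 s1-b->s4 s1-c->s2 s2-a->s4 s2-b->s3 s2-c->s4 s3-a->s3 s3-b->s3 s3-c->s3 s4-a->s4 s4-b->s4 s4-c->s4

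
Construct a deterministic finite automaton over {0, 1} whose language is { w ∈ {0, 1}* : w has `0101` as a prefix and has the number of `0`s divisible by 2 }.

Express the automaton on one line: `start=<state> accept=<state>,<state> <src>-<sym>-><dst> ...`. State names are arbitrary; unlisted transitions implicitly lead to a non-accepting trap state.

start=s0 accept=s5 s0-0->s1 s0-1->s2 s1-0->s2 s1-1->s3 s2-0->s2 s2-1->s2 s3-0->s4 s3-1->s2 s4-0->s2 s4-1->s5 s5-0->s6 s5-1->s5 s6-0->s5 s6-1->s6

Run two small machines in parallel and take their product. The first has 6 states tracking whether the input so far still matches the prefix `0101`; the second has 2 states tracking the count of `0`s modulo 2. A product state is a pair (one from each), accepting exactly when both do. Equivalent product states are then merged.
A 7-state machine:
        0   1  
>  s0   s1  s2 
   s1   s2  s3 
   s2   s2  s2 
   s3   s4  s2 
   s4   s2  s5 
 * s5   s6  s5 
   s6   s5  s6 
(> = start, * = accepting)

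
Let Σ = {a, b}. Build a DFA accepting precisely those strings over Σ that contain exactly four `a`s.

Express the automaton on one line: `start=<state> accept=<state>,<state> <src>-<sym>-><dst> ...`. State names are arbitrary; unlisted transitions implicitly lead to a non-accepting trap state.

start=q0 accept=q4 q0-a->q1 q0-b->q0 q1-a->q2 q1-b->q1 q2-a->q3 q2-b->q2 q3-a->q4 q3-b->q3 q4-a->q5 q4-b->q4 q5-a->q5 q5-b->q5

Count `a`s, saturating at 5: states q0 through q4 mean 0 through 4 `a`s seen; q5 means more than 4. Each `a` increments (capped at q5); other symbols loop. Accept from {q4}.
        a   b  
>  q0   q1  q0 
   q1   q2  q1 
   q2   q3  q2 
   q3   q4  q3 
 * q4   q5  q4 
   q5   q5  q5 
(> = start, * = accepting)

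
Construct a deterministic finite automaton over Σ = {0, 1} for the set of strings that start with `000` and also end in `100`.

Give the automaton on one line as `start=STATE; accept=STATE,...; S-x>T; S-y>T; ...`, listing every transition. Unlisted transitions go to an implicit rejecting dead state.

Handle the two conditions separately and then intersect. One (5 states) tracks whether the input so far still matches the prefix `000`; the other (4 states) tracks how much of the suffix `100` has currently been matched. Each combined state is a pair, one component from each; accept when both components accept. After merging equivalent states the machine shrinks.
8 states suffice.
        0   1  
>  s0   s1  s2 
   s1   s3  s2 
   s2   s2  s2 
   s3   s4  s2 
   s4   s4  s5 
   s5   s6  s5 
   s6   s7  s5 
 * s7   s4  s5 
(> = start, * = accepting)

start=s0; accept=s7; s0-0>s1; s0-1>s2; s1-0>s3; s1-1>s2; s2-0>s2; s2-1>s2; s3-0>s4; s3-1>s2; s4-0>s4; s4-1>s5; s5-0>s6; s5-1>s5; s6-0>s7; s6-1>s5; s7-0>s4; s7-1>s5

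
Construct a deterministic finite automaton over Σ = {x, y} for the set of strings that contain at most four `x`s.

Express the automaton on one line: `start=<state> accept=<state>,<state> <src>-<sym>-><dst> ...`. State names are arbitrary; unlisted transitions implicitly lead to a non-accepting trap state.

Count `x`s, saturating at 5: states S0 through S4 mean 0 through 4 `x`s seen; S5 means more than 4. Each `x` increments (capped at S5); other symbols loop. Accept from {S0, S1, S2, S3, S4}.
6 states suffice.
        x   y  
>* S0   S1  S0 
 * S1   S2  S1 
 * S2   S3  S2 
 * S3   S4  S3 
 * S4   S5  S4 
   S5   S5  S5 
(> = start, * = accepting)

start=S0 accept=S0,S1,S2,S3,S4 S0-x->S1 S0-y->S0 S1-x->S2 S1-y->S1 S2-x->S3 S2-y->S2 S3-x->S4 S3-y->S3 S4-x->S5 S4-y->S4 S5-x->S5 S5-y->S5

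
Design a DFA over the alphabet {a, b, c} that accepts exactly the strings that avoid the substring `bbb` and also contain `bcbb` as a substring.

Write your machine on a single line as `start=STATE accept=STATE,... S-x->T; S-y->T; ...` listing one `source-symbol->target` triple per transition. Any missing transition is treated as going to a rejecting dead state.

Build one automaton per condition and run them in lockstep. The first has 4 states tracking partial matches of the forbidden pattern `bbb`; the second has 5 states tracking whether and how much of `bcbb` has been seen. A product state is a pair (one from each), accepting exactly when both do. After merging equivalent states the machine shrinks.
        a   b   c  
>  s0   s0  s1  s0 
   s1   s0  s2  s3 
   s2   s0  s4  s3 
   s3   s0  s5  s0 
   s4   s4  s4  s4 
   s5   s0  s6  s3 
 * s6   s7  s4  s7 
 * s7   s7  s8  s7 
 * s8   s7  s6  s7 
(> = start, * = accepting)

start=s0; accept=s6,s7,s8; s0-a->s0; s0-b->s1; s0-c->s0; s1-a->s0; s1-b->s2; s1-c->s3; s2-a->s0; s2-b->s4; s2-c->s3; s3-a->s0; s3-b->s5; s3-c->s0; s4-a->s4; s4-b->s4; s4-c->s4; s5-a->s0; s5-b->s6; s5-c->s3; s6-a->s7; s6-b->s4; s6-c->s7; s7-a->s7; s7-b->s8; s7-c->s7; s8-a->s7; s8-b->s6; s8-c->s7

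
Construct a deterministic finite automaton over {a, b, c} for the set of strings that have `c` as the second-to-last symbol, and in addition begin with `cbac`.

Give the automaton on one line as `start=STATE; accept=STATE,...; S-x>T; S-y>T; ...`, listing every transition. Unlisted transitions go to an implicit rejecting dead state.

Handle the two conditions separately and then intersect. One (13 states) tracks the last 2 symbols read; the other (6 states) tracks whether the input so far still matches the prefix `cbac`. Each combined state is a pair, one component from each; accept when both components accept.
          a    b    c  
>  q0     q1   q2   q3 
   q1     q4   q5   q6 
   q2     q7   q8   q9 
   q3    q10  q11  q12 
   q4     q4   q5   q6 
   q5     q7   q8   q9 
   q6    q10  q13  q12 
   q7     q4   q5   q6 
   q8     q7   q8   q9 
   q9    q10  q13  q12 
   q10    q4   q5   q6 
   q11   q14   q8   q9 
   q12   q10  q13  q12 
   q13    q7   q8   q9 
   q14    q4   q5  q15 
   q15   q16  q17  q18 
 * q16   q19  q20  q15 
 * q17   q21  q22  q23 
 * q18   q16  q17  q18 
   q19   q19  q20  q15 
   q20   q21  q22  q23 
   q21   q19  q20  q15 
   q22   q21  q22  q23 
   q23   q16  q17  q18 
(> = start, * = accepting)

start=q0; accept=q16,q17,q18; q0-a>q1; q0-b>q2; q0-c>q3; q1-a>q4; q1-b>q5; q1-c>q6; q2-a>q7; q2-b>q8; q2-c>q9; q3-a>q10; q3-b>q11; q3-c>q12; q4-a>q4; q4-b>q5; q4-c>q6; q5-a>q7; q5-b>q8; q5-c>q9; q6-a>q10; q6-b>q13; q6-c>q12; q7-a>q4; q7-b>q5; q7-c>q6; q8-a>q7; q8-b>q8; q8-c>q9; q9-a>q10; q9-b>q13; q9-c>q12; q10-a>q4; q10-b>q5; q10-c>q6; q11-a>q14; q11-b>q8; q11-c>q9; q12-a>q10; q12-b>q13; q12-c>q12; q13-a>q7; q13-b>q8; q13-c>q9; q14-a>q4; q14-b>q5; q14-c>q15; q15-a>q16; q15-b>q17; q15-c>q18; q16-a>q19; q16-b>q20; q16-c>q15; q17-a>q21; q17-b>q22; q17-c>q23; q18-a>q16; q18-b>q17; q18-c>q18; q19-a>q19; q19-b>q20; q19-c>q15; q20-a>q21; q20-b>q22; q20-c>q23; q21-a>q19; q21-b>q20; q21-c>q15; q22-a>q21; q22-b>q22; q22-c>q23; q23-a>q16; q23-b>q17; q23-c>q18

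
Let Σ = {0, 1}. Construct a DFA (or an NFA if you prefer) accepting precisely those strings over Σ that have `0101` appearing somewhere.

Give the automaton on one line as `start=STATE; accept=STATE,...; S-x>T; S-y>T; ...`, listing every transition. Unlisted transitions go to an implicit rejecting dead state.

start=S0; accept=S4; S0-0>S1; S0-1>S0; S1-0>S1; S1-1>S2; S2-0>S3; S2-1>S0; S3-0>S1; S3-1>S4; S4-0>S4; S4-1>S4

Track how much of `0101` has been matched so far: state S0 is no progress, S4 is the absorbing accept state reached once `0101` has occurred. Intermediate states record partial matches; on a mismatch, fall back to the longest reusable overlap.
With 5 states:
        0   1  
>  S0   S1  S0 
   S1   S1  S2 
   S2   S3  S0 
   S3   S1  S4 
 * S4   S4  S4 
(> = start, * = accepting)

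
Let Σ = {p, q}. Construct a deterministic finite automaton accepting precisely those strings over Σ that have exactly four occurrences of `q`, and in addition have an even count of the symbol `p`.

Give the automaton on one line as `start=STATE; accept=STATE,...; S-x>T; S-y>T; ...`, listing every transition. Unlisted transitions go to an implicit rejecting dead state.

start=s0; accept=s8; s0-p>s1; s0-q>s2; s1-p>s0; s1-q>s3; s2-p>s3; s2-q>s4; s3-p>s2; s3-q>s5; s4-p>s5; s4-q>s6; s5-p>s4; s5-q>s7; s6-p>s7; s6-q>s8; s7-p>s6; s7-q>s9; s8-p>s9; s8-q>s10; s9-p>s8; s9-q>s10; s10-p>s10; s10-q>s10

Build one automaton per condition and run them in lockstep. One (6 states) tracks the count of `q`s, saturating at 5; the other (2 states) tracks the count of `p`s modulo 2. Each combined state is a pair, one component from each; accept when both components accept. Equivalent product states are then merged.
11 states suffice.
          p    q  
>  s0     s1   s2 
   s1     s0   s3 
   s2     s3   s4 
   s3     s2   s5 
   s4     s5   s6 
   s5     s4   s7 
   s6     s7   s8 
   s7     s6   s9 
 * s8     s9  s10 
   s9     s8  s10 
   s10   s10  s10 
(> = start, * = accepting)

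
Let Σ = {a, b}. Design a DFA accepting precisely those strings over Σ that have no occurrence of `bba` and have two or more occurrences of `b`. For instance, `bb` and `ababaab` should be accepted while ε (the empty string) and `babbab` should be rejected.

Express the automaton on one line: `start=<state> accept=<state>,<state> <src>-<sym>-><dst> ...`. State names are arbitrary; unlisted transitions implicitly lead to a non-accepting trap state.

Run two small machines in parallel and take their product. The first has 4 states tracking partial matches of the forbidden pattern `bba`; the second has 4 states tracking the count of `b`s, saturating at 3. A product state is a pair (one from each), accepting exactly when both do. After merging equivalent states the machine shrinks.
With 7 states:
        a   b  
>  q0   q0  q1 
   q1   q2  q3 
   q2   q2  q4 
 * q3   q5  q3 
 * q4   q6  q3 
   q5   q5  q5 
 * q6   q6  q4 
(> = start, * = accepting)

start=q0 accept=q3,q4,q6 q0-a->q0 q0-b->q1 q1-a->q2 q1-b->q3 q2-a->q2 q2-b->q4 q3-a->q5 q3-b->q3 q4-a->q6 q4-b->q3 q5-a->q5 q5-b->q5 q6-a->q6 q6-b->q4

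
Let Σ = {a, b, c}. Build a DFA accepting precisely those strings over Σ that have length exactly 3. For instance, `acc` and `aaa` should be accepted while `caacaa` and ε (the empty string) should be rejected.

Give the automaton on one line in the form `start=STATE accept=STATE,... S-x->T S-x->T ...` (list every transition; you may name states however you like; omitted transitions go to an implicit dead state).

Count input length up to 4: every symbol moves from s0 toward s4, which means 'more than 3' and absorbs. Accept from {s3}.
        a   b   c  
>  s0   s1  s1  s1 
   s1   s2  s2  s2 
   s2   s3  s3  s3 
 * s3   s4  s4  s4 
   s4   s4  s4  s4 
(> = start, * = accepting)

start=s0 accept=s3 s0-a->s1 s0-b->s1 s0-c->s1 s1-a->s2 s1-b->s2 s1-c->s2 s2-a->s3 s2-b->s3 s2-c->s3 s3-a->s4 s3-b->s4 s3-c->s4 s4-a->s4 s4-b->s4 s4-c->s4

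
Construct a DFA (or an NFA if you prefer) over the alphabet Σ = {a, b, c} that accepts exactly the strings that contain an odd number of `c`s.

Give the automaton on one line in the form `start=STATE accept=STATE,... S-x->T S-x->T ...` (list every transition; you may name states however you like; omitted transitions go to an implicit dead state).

Keep the running count of `c`s modulo 2: each `c` advances along the cycle s0 → s1 → s0 while other symbols loop. Accept at s1.
2 states suffice.
        a   b   c  
>  s0   s0  s0  s1 
 * s1   s1  s1  s0 
(> = start, * = accepting)

start=s0 accept=s1 s0-a->s0 s0-b->s0 s0-c->s1 s1-a->s1 s1-b->s1 s1-c->s0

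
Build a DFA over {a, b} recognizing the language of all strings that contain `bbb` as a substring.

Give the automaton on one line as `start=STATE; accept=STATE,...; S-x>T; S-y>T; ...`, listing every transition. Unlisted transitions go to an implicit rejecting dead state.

Track how much of `bbb` has been matched so far: state s0 is no progress, s3 is the absorbing accept state reached once `bbb` has occurred. Intermediate states record partial matches; on a mismatch, fall back to the longest reusable overlap.
4 states suffice.
        a   b  
>  s0   s0  s1 
   s1   s0  s2 
   s2   s0  s3 
 * s3   s3  s3 
(> = start, * = accepting)

start=s0; accept=s3; s0-a>s0; s0-b>s1; s1-a>s0; s1-b>s2; s2-a>s0; s2-b>s3; s3-a>s3; s3-b>s3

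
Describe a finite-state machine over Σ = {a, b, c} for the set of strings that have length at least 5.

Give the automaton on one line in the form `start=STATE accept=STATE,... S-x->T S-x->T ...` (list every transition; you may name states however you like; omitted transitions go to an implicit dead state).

start=s0 accept=s5,s6 s0-a->s1 s0-b->s1 s0-c->s1 s1-a->s2 s1-b->s2 s1-c->s2 s2-a->s3 s2-b->s3 s2-c->s3 s3-a->s4 s3-b->s4 s3-c->s4 s4-a->s5 s4-b->s5 s4-c->s5 s5-a->s6 s5-b->s6 s5-c->s6 s6-a->s6 s6-b->s6 s6-c->s6

Count input length up to 6: every symbol moves from s0 toward s6, which means 'more than 5' and absorbs. Accept from {s5, s6}.
7 states suffice.
        a   b   c  
>  s0   s1  s1  s1 
   s1   s2  s2  s2 
   s2   s3  s3  s3 
   s3   s4  s4  s4 
   s4   s5  s5  s5 
 * s5   s6  s6  s6 
 * s6   s6  s6  s6 
(> = start, * = accepting)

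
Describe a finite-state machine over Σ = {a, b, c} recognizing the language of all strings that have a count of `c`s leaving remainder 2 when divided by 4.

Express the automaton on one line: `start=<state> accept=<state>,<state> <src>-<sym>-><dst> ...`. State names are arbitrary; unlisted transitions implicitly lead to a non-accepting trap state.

Keep the running count of `c`s modulo 4: each `c` advances along the cycle s0 → s1 → s2 → s3 → s0 while other symbols loop. Accept at s2.
A 4-state machine:
        a   b   c  
>  s0   s0  s0  s1 
   s1   s1  s1  s2 
 * s2   s2  s2  s3 
   s3   s3  s3  s0 
(> = start, * = accepting)

start=s0 accept=s2 s0-a->s0 s0-b->s0 s0-c->s1 s1-a->s1 s1-b->s1 s1-c->s2 s2-a->s2 s2-b->s2 s2-c->s3 s3-a->s3 s3-b->s3 s3-c->s0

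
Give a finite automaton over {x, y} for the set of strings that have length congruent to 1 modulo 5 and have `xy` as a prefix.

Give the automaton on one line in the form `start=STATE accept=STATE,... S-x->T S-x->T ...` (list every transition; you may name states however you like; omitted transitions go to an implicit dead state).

start=q0 accept=q7 q0-x->q1 q0-y->q2 q1-x->q2 q1-y->q3 q2-x->q2 q2-y->q2 q3-x->q4 q3-y->q4 q4-x->q5 q4-y->q5 q5-x->q6 q5-y->q6 q6-x->q7 q6-y->q7 q7-x->q3 q7-y->q3

Handle the two conditions separately and then intersect. One (5 states) tracks the input length modulo 5; the other (4 states) tracks whether the input so far still matches the prefix `xy`. Each combined state is a pair, one component from each; accept when both components accept. Minimizing collapses redundant product states.
An 8-state machine:
        x   y  
>  q0   q1  q2 
   q1   q2  q3 
   q2   q2  q2 
   q3   q4  q4 
   q4   q5  q5 
   q5   q6  q6 
   q6   q7  q7 
 * q7   q3  q3 
(> = start, * = accepting)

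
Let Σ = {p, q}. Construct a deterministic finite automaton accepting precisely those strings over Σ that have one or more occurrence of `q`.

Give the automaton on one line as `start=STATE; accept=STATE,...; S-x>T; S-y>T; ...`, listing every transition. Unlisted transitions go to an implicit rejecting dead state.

Count `q`s, saturating at 2: state S0 means no `q` yet, S1 means one `q` seen, S2 means more than one. Each `q` increments (capped at S2); other symbols loop. Accept from {S1, S2}.
        p   q  
>  S0   S0  S1 
 * S1   S1  S2 
 * S2   S2  S2 
(> = start, * = accepting)

start=S0; accept=S1,S2; S0-p>S0; S0-q>S1; S1-p>S1; S1-q>S2; S2-p>S2; S2-q>S2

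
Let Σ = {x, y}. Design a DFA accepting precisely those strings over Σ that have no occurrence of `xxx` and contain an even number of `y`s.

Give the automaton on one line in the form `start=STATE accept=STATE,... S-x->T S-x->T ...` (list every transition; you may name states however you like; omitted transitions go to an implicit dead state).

start=S0 accept=S0,S1,S3 S0-x->S1 S0-y->S2 S1-x->S3 S1-y->S2 S2-x->S4 S2-y->S0 S3-x->S5 S3-y->S2 S4-x->S6 S4-y->S0 S5-x->S5 S5-y->S7 S6-x->S7 S6-y->S0 S7-x->S7 S7-y->S5

Build one automaton per condition and run them in lockstep. The first has 4 states tracking partial matches of the forbidden pattern `xxx`; the second has 2 states tracking the count of `y`s modulo 2. A product state is a pair (one from each), accepting exactly when both do.
With 8 states:
        x   y  
>* S0   S1  S2 
 * S1   S3  S2 
   S2   S4  S0 
 * S3   S5  S2 
   S4   S6  S0 
   S5   S5  S7 
   S6   S7  S0 
   S7   S7  S5 
(> = start, * = accepting)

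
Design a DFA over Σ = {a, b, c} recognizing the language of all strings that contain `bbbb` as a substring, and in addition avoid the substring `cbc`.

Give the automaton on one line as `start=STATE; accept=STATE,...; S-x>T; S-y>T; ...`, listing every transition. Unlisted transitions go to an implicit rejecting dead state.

Run two small machines in parallel and take their product. One (5 states) tracks whether and how much of `bbbb` has been seen; the other (4 states) tracks partial matches of the forbidden pattern `cbc`. Each combined state is a pair, one component from each; accept when both components accept.
          a    b    c  
>  q0     q0   q1   q2 
   q1     q0   q3   q2 
   q2     q0   q4   q2 
   q3     q0   q5   q2 
   q4     q0   q3   q6 
   q5     q0   q7   q2 
   q6     q6   q8   q6 
 * q7     q7   q7   q9 
   q8     q6  q10   q6 
 * q9     q7  q11   q9 
   q10    q6  q12   q6 
 * q11    q7   q7  q13 
   q12    q6  q13   q6 
   q13   q13  q13  q13 
(> = start, * = accepting)

start=q0; accept=q7,q9,q11; q0-a>q0; q0-b>q1; q0-c>q2; q1-a>q0; q1-b>q3; q1-c>q2; q2-a>q0; q2-b>q4; q2-c>q2; q3-a>q0; q3-b>q5; q3-c>q2; q4-a>q0; q4-b>q3; q4-c>q6; q5-a>q0; q5-b>q7; q5-c>q2; q6-a>q6; q6-b>q8; q6-c>q6; q7-a>q7; q7-b>q7; q7-c>q9; q8-a>q6; q8-b>q10; q8-c>q6; q9-a>q7; q9-b>q11; q9-c>q9; q10-a>q6; q10-b>q12; q10-c>q6; q11-a>q7; q11-b>q7; q11-c>q13; q12-a>q6; q12-b>q13; q12-c>q6; q13-a>q13; q13-b>q13; q13-c>q13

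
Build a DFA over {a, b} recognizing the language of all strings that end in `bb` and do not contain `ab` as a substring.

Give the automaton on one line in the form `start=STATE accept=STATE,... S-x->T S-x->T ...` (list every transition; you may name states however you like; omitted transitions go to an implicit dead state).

start=S0 accept=S4 S0-a->S1 S0-b->S2 S1-a->S1 S1-b->S3 S2-a->S1 S2-b->S4 S3-a->S5 S3-b->S6 S4-a->S1 S4-b->S4 S5-a->S5 S5-b->S3 S6-a->S5 S6-b->S6

Build one automaton per condition and run them in lockstep. One (3 states) tracks how much of the suffix `bb` has currently been matched; the other (3 states) tracks partial matches of the forbidden pattern `ab`. Each combined state is a pair, one component from each; accept when both components accept.
        a   b  
>  S0   S1  S2 
   S1   S1  S3 
   S2   S1  S4 
   S3   S5  S6 
 * S4   S1  S4 
   S5   S5  S3 
   S6   S5  S6 
(> = start, * = accepting)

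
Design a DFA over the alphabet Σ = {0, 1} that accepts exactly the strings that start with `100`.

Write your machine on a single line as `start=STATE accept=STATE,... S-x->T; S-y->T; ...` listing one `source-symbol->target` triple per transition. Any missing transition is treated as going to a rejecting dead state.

start=q0; accept=q3; q0-0->q4; q0-1->q1; q1-0->q2; q1-1->q4; q2-0->q3; q2-1->q4; q3-0->q3; q3-1->q3; q4-0->q4; q4-1->q4

Check the first 3 symbols one by one: q0 through q2 record how many have matched `100` so far; any wrong symbol goes to the dead state q4. After all 3 match we enter the accepting sink q3.
5 states suffice.
        0   1  
>  q0   q4  q1 
   q1   q2  q4 
   q2   q3  q4 
 * q3   q3  q3 
   q4   q4  q4 
(> = start, * = accepting)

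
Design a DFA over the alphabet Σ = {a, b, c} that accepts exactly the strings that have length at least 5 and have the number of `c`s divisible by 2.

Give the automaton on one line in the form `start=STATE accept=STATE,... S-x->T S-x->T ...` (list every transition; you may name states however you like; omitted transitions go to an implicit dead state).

Build one automaton per condition and run them in lockstep. One (7 states) tracks the input length, saturating at 6; the other (2 states) tracks the count of `c`s modulo 2. Each combined state is a pair, one component from each; accept when both components accept.
With 13 states:
          a    b    c  
>  s0     s1   s1   s2 
   s1     s3   s3   s4 
   s2     s4   s4   s3 
   s3     s5   s5   s6 
   s4     s6   s6   s5 
   s5     s7   s7   s8 
   s6     s8   s8   s7 
   s7     s9   s9  s10 
   s8    s10  s10   s9 
 * s9    s11  s11  s12 
   s10   s12  s12  s11 
 * s11   s11  s11  s12 
   s12   s12  s12  s11 
(> = start, * = accepting)

start=s0 accept=s9,s11 s0-a->s1 s0-b->s1 s0-c->s2 s1-a->s3 s1-b->s3 s1-c->s4 s2-a->s4 s2-b->s4 s2-c->s3 s3-a->s5 s3-b->s5 s3-c->s6 s4-a->s6 s4-b->s6 s4-c->s5 s5-a->s7 s5-b->s7 s5-c->s8 s6-a->s8 s6-b->s8 s6-c->s7 s7-a->s9 s7-b->s9 s7-c->s10 s8-a->s10 s8-b->s10 s8-c->s9 s9-a->s11 s9-b->s11 s9-c->s12 s10-a->s12 s10-b->s12 s10-c->s11 s11-a->s11 s11-b->s11 s11-c->s12 s12-a->s12 s12-b->s12 s12-c->s11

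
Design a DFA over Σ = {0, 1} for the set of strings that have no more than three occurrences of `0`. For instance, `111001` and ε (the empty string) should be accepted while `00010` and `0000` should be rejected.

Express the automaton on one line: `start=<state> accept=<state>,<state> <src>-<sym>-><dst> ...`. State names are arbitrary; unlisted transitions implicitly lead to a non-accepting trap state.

start=q0 accept=q0,q1,q2,q3 q0-0->q1 q0-1->q0 q1-0->q2 q1-1->q1 q2-0->q3 q2-1->q2 q3-0->q4 q3-1->q3 q4-0->q4 q4-1->q4

Only the number of `0`s matters, and only up to 4. Make a chain q0 → q1 → q2 → q3 → q4 advanced by each `0` (with q4 absorbing); every other symbol self-loops. The accepting set is {q0, q1, q2, q3}.
        0   1  
>* q0   q1  q0 
 * q1   q2  q1 
 * q2   q3  q2 
 * q3   q4  q3 
   q4   q4  q4 
(> = start, * = accepting)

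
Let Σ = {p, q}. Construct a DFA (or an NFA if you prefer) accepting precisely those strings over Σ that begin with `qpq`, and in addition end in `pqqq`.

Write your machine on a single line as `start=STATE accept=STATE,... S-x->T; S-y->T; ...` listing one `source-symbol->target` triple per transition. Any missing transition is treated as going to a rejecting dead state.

Handle the two conditions separately and then intersect. The first has 5 states tracking whether the input so far still matches the prefix `qpq`; the second has 5 states tracking how much of the suffix `pqqq` has currently been matched. A product state is a pair (one from each), accepting exactly when both do.
With 13 states:
       p  q 
>  A   B  C 
   B   B  D 
   C   E  F 
   D   B  G 
   E   B  H 
   F   B  F 
   G   B  I 
   H   J  K 
   I   B  F 
   J   J  H 
   K   J  L 
 * L   J  M 
   M   J  M 
(> = start, * = accepting)

start=A; accept=L; A-p->B; A-q->C; B-p->B; B-q->D; C-p->E; C-q->F; D-p->B; D-q->G; E-p->B; E-q->H; F-p->B; F-q->F; G-p->B; G-q->I; H-p->J; H-q->K; I-p->B; I-q->F; J-p->J; J-q->H; K-p->J; K-q->L; L-p->J; L-q->M; M-p->J; M-q->M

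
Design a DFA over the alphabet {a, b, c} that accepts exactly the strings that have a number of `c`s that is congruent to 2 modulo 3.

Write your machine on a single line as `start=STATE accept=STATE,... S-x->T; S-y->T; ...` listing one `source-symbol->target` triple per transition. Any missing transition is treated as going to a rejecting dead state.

Keep the running count of `c`s modulo 3: each `c` advances along the cycle q0 → q1 → q2 → q0 while other symbols loop. Accept at q2.
        a   b   c  
>  q0   q0  q0  q1 
   q1   q1  q1  q2 
 * q2   q2  q2  q0 
(> = start, * = accepting)

start=q0; accept=q2; q0-a->q0; q0-b->q0; q0-c->q1; q1-a->q1; q1-b->q1; q1-c->q2; q2-a->q2; q2-b->q2; q2-c->q0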